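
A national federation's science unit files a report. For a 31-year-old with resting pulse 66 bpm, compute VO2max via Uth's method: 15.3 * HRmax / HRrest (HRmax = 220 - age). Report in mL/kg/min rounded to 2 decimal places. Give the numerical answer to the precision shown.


Step 1: HRmax = 220 - 31 = 189 bpm
Step 2: Ratio = 189 / 66 = 2.8636
Step 3: VO2max = 15.3 * 2.8636 = 43.81 mL/kg/min

43.81 mL/kg/min


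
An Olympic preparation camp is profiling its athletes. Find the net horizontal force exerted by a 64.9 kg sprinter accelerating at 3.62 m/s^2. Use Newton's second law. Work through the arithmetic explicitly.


Newton's second law: F = m * a
F = 64.9 * 3.62 = 234.94 N

234.94 N


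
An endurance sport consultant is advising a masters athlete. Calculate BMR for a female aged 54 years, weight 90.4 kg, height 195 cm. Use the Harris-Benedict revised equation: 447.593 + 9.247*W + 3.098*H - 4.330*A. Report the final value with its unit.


Substituting values:
W term = 9.247 * 90.4 = 835.9288
H term = 3.098 * 195 = 604.11
A term = 4.330 * 54 = 233.82
BMR = 1653.81 kcal/day

1653.81 kcal/day


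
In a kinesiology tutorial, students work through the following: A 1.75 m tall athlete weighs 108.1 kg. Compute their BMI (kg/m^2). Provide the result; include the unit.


height^2 = 3.0625 m^2
BMI = 108.1 / 3.0625 = 35.3 kg/m^2

35.3 kg/m^2


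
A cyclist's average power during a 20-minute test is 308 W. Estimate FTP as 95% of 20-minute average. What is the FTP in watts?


FTP = 20-min power * 0.95
= 308 * 0.95
= 292.6 W

292.6 W


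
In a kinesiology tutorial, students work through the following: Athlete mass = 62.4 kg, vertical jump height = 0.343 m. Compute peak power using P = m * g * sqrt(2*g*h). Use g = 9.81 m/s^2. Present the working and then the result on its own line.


sqrt(2 * 9.81 * 0.343) = sqrt(6.72966) = 2.594159 m/s
P = 62.4 * 9.81 * 2.594159
= 1588.0 W

1588.0 W


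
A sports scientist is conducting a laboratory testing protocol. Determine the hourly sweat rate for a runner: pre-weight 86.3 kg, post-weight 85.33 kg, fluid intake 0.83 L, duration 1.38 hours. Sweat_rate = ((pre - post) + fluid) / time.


Mass lost = 86.3 - 85.33 = 0.97 kg
Add fluid consumed: 0.97 + 0.83 = 1.8 L total sweat
Sweat rate = 1.8 / 1.38 = 1.304 L/h

1.304 L/h


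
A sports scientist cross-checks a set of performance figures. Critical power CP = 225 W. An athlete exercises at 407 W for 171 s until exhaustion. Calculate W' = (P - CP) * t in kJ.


P - CP = 407 - 225 = 182 W
W' = 182 * 171 = 31122 J
= 31122 / 1000 = 31.122 kJ

31.122 kJ


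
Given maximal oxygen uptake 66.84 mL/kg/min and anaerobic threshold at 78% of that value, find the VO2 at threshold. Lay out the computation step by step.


Percentage as decimal = 0.78
VO2 at AT = 66.84 * 0.78 = 52.14 mL/kg/min

52.14 mL/kg/min


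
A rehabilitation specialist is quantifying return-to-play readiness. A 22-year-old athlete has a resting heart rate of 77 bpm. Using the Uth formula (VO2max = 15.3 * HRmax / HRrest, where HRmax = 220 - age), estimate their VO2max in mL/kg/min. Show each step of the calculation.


HRmax = 220 - 22 = 198 bpm
Ratio = HRmax / HRrest = 198 / 77 = 2.5714
VO2max = 15.3 * 2.5714 = 39.34 mL/kg/min

39.34 mL/kg/min


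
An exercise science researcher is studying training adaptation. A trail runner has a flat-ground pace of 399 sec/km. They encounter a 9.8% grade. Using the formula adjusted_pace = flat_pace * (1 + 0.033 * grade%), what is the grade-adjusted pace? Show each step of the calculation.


Grade factor = 1 + 0.033 * 9.8 = 1.3234
Adjusted = 399 * 1.3234 = 528.04 sec/km

528.04 s/km


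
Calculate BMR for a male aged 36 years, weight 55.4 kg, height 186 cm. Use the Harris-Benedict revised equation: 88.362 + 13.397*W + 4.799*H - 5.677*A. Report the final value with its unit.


Substituting values:
W term = 13.397 * 55.4 = 742.1938
H term = 4.799 * 186 = 892.614
A term = 5.677 * 36 = 204.372
BMR = 1518.8 kcal/day

1518.8 kcal/day


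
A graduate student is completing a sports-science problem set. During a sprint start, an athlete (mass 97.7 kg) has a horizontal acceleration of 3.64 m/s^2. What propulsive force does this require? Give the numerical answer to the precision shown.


Propulsive force = mass * acceleration
= 97.7 kg * 3.64 m/s^2
= 355.63 N

355.63 N


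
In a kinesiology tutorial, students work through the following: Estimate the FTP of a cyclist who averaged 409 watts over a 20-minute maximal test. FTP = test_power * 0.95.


FTP = 409 * 0.95 = 388.55 W

388.55 W


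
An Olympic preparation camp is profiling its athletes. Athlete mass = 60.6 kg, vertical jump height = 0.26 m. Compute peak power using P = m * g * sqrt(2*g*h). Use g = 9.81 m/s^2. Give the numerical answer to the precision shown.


sqrt(2 * 9.81 * 0.26) = sqrt(5.1012) = 2.258584 m/s
P = 60.6 * 9.81 * 2.258584
= 1342.7 W

1342.7 W


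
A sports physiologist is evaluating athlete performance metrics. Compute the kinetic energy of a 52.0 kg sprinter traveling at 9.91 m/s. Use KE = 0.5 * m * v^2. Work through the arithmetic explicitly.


Velocity squared = 98.2081
KE = 0.5 * 52.0 * 98.2081 = 2553.41 J

2553.41 J


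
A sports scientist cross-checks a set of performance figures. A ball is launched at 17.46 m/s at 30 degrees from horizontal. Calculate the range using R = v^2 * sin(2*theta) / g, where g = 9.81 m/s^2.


sin(2 * 30) = sin(60) = 0.866025
v^2 = 17.46^2 = 304.8516
R = 304.8516 * 0.866025 / 9.81
= 26.912 m

26.912 m


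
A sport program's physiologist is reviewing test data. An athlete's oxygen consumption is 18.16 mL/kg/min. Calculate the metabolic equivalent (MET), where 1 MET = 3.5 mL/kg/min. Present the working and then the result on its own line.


MET = VO2 / 3.5
= 18.16 / 3.5
= 5.19 METs

5.19 METs


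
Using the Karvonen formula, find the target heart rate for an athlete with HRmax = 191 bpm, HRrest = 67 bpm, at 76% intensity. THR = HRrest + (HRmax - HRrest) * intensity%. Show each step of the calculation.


HRR = 191 - 67 = 124
THR = 67 + 124 * 0.76
= 67 + 94.24
= 161.24 bpm

161.24 bpm


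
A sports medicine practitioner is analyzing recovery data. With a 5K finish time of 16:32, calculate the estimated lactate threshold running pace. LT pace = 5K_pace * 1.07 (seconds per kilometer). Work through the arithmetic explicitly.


Race duration = 992 s for 5 km
Average pace = 992 / 5 = 198.4 s/km
LT pace = 198.4 * 1.07
= 212.29 s/km

212.29 s/km


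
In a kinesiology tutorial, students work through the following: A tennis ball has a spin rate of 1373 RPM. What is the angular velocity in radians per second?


Convert RPM to rad/s: multiply by 2*pi and divide by 60
omega = 1373 * 2 * pi / 60
= 143.78 rad/s

143.78 rad/s


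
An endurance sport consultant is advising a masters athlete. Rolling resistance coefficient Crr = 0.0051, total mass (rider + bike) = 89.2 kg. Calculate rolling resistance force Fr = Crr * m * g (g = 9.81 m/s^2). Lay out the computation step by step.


Fr = Crr * m * g
= 0.0051 * 89.2 * 9.81
= 4.463 N

4.463 N


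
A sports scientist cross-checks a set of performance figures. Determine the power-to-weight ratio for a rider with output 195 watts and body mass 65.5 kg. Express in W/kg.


P/W = 195 / 65.5 = 2.977 W/kg

2.977 W/kg


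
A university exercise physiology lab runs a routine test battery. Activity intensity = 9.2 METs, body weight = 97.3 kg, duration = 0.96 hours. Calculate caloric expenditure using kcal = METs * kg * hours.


kcal = 9.2 * 97.3 * 0.96
= 895.16 * 0.96
= 859.35 kcal

859.35 kcal


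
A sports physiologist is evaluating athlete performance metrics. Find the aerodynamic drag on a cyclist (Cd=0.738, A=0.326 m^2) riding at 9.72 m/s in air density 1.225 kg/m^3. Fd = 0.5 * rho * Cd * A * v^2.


Fd = 0.5 * 1.225 * 0.738 * 0.326 * 9.72^2
= 0.5 * 1.225 * 0.738 * 0.326 * 94.4784
= 13.922 N

13.922 N


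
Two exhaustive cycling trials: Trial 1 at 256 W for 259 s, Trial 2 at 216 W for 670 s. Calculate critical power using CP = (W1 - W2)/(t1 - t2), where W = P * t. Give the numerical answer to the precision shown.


W1 = 256 * 259 = 66304 J
W2 = 216 * 670 = 144720 J
CP = (66304 - 144720) / (259 - 670)
= -78416 / -411
= 190.79 W

190.79 W


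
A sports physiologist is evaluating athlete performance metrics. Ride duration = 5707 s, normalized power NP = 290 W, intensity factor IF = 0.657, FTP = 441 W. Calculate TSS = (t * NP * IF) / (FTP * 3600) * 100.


Numerator = 5707 * 290 * 0.657 = 1087354.71
Denominator = 441 * 3600 = 1587600
TSS = 1087354.71 / 1587600 * 100
= 68.49

68.49 TSS


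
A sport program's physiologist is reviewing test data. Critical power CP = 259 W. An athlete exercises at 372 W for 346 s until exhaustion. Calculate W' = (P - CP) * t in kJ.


P - CP = 372 - 259 = 113 W
W' = 113 * 346 = 39098 J
= 39098 / 1000 = 39.098 kJ

39.098 kJ


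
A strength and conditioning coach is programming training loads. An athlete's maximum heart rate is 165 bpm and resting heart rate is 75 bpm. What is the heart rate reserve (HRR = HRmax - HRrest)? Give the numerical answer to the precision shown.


HRR = HRmax - HRrest
= 165 - 75
= 90 bpm

90 bpm


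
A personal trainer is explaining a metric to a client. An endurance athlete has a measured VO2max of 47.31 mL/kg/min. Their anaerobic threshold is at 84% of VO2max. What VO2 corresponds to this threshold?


Anaerobic threshold VO2 = VO2max * 84%
= 47.31 * 0.84
= 39.74 mL/kg/min

39.74 mL/kg/min


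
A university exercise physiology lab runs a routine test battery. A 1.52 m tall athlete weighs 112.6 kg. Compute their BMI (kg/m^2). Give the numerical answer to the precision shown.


height^2 = 2.3104 m^2
BMI = 112.6 / 2.3104 = 48.74 kg/m^2

48.74 kg/m^2


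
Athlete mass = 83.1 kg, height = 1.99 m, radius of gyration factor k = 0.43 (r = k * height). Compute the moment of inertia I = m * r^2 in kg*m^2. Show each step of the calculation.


r = k * height = 0.43 * 1.99 = 0.8557 m
r^2 = 0.8557^2 = 0.732222
I = 83.1 * 0.732222 = 60.848 kg*m^2

60.848 kg*m^2


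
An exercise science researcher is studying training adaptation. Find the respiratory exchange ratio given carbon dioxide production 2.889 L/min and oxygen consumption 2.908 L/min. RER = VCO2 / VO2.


VCO2 = 2.889 L/min
VO2 = 2.908 L/min
RER = 2.889 / 2.908 = 0.9935

0.9935


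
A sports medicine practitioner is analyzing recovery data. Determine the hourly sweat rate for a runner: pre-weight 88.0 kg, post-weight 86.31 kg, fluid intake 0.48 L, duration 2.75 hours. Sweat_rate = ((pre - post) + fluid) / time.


Mass lost = 88.0 - 86.31 = 1.69 kg
Add fluid consumed: 1.69 + 0.48 = 2.17 L total sweat
Sweat rate = 2.17 / 2.75 = 0.789 L/h

0.789 L/h


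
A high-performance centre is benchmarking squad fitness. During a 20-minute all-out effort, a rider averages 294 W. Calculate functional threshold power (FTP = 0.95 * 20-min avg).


FTP = 0.95 * 294
= 279.3 W

279.3 W


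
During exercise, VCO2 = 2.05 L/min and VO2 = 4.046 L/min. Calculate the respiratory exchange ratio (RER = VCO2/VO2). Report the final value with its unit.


RER = VCO2 / VO2
= 2.05 / 4.046
= 0.5067

0.5067


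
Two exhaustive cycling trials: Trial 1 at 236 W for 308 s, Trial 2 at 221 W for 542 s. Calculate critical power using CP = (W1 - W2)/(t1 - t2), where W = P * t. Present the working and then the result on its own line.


W1 = 236 * 308 = 72688 J
W2 = 221 * 542 = 119782 J
CP = (72688 - 119782) / (308 - 542)
= -47094 / -234
= 201.26 W

201.26 W


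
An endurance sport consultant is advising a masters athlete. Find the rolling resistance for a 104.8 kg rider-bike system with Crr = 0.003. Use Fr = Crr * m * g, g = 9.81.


m * g = 104.8 * 9.81 = 1028.088 N
Fr = 0.003 * 1028.088 = 3.084 N

3.084 N


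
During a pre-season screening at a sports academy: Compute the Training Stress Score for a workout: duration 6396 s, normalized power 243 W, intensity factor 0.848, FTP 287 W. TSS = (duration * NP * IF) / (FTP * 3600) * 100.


Product = 6396 * 243 * 0.848 = 1317985.344
Base = 287 * 3600 = 1033200
TSS = 1317985.344 / 1033200 * 100 = 127.56

127.56 TSS


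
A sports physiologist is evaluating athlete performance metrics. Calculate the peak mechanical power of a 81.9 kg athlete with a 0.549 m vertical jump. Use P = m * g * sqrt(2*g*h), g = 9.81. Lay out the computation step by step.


First, sqrt(2gh) = sqrt(2 * 9.81 * 0.549)
= sqrt(10.77138) = 3.281978 m/s
Power = 81.9 * 9.81 * 3.281978 = 2636.87 W

2636.87 W


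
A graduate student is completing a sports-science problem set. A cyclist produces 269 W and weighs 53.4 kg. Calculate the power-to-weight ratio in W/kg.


P/W = power / mass
= 269 / 53.4
= 5.037 W/kg

5.037 W/kg


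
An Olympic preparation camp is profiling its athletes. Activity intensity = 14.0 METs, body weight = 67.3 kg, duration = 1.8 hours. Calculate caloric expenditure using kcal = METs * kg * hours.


kcal = 14.0 * 67.3 * 1.8
= 942.2 * 1.8
= 1695.96 kcal

1695.96 kcal


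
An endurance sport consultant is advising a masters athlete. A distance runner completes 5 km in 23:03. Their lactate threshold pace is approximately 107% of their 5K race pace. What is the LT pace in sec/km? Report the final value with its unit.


Convert to seconds: 23 min 3 s = 1383 s
Pace per km = 1383 / 5 = 276.6 s/km
LT pace = 276.6 * 1.07 = 295.96 s/km

295.96 s/km


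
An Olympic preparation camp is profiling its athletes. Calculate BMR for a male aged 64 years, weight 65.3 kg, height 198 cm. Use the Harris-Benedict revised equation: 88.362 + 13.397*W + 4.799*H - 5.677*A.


Substituting values:
W term = 13.397 * 65.3 = 874.8241
H term = 4.799 * 198 = 950.202
A term = 5.677 * 64 = 363.328
BMR = 1550.06 kcal/day

1550.06 kcal/day


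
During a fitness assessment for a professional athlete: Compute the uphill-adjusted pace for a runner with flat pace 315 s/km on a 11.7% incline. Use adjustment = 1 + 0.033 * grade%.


Adjustment factor = 1 + 0.033 * 11.7 = 1.3861
Grade-adjusted pace = 315 * 1.3861 = 436.62 s/km

436.62 s/km


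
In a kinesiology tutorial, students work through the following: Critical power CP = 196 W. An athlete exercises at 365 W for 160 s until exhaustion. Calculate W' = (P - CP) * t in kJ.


P - CP = 365 - 196 = 169 W
W' = 169 * 160 = 27040 J
= 27040 / 1000 = 27.04 kJ

27.04 kJ


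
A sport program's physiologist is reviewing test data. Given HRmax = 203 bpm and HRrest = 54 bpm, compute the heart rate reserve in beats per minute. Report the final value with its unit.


Heart rate reserve = maximum HR minus resting HR
HRR = 203 - 54 = 149 bpm

149 bpm


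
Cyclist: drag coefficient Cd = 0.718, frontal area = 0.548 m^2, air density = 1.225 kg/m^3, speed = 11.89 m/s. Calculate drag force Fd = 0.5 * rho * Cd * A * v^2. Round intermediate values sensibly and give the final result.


v^2 = 11.89^2 = 141.3721
Fd = 0.5 * 1.225 * 0.718 * 0.548 * 141.3721
= 34.07 N

34.07 N


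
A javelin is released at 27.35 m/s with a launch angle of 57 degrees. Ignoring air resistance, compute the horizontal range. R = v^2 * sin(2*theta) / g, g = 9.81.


Launch speed squared = 748.0225
sin(2 * 57 deg) = 0.913545
Range = 748.0225 * 0.913545 / 9.81
= 69.659 m

69.659 m


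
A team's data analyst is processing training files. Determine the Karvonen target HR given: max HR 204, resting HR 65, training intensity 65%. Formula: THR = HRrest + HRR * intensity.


HRR = HRmax - HRrest = 204 - 65 = 139
THR = 65 + 139 * 0.65
= 155.35 bpm

155.35 bpm


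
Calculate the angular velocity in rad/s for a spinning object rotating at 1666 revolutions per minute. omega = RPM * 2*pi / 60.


omega = RPM * 2*pi / 60
= 1666 * 6.28318531 / 60
= 174.463 rad/s

174.463 rad/s


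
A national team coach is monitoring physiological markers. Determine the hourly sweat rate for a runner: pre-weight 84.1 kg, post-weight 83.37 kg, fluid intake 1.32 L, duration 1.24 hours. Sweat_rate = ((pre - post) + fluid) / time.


Mass lost = 84.1 - 83.37 = 0.73 kg
Add fluid consumed: 0.73 + 1.32 = 2.05 L total sweat
Sweat rate = 2.05 / 1.24 = 1.653 L/h

1.653 L/h


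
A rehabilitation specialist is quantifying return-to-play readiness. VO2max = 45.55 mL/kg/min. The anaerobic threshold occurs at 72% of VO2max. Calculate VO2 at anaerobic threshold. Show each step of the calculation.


AT fraction = 72 / 100 = 0.72
AT VO2 = 45.55 * 0.72
= 32.8 mL/kg/min

32.8 mL/kg/min


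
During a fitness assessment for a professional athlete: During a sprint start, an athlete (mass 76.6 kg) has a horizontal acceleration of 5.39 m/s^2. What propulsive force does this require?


Propulsive force = mass * acceleration
= 76.6 kg * 5.39 m/s^2
= 412.87 N

412.87 N


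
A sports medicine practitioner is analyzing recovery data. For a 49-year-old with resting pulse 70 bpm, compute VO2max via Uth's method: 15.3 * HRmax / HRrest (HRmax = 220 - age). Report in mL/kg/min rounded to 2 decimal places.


Step 1: HRmax = 220 - 49 = 171 bpm
Step 2: Ratio = 171 / 70 = 2.4429
Step 3: VO2max = 15.3 * 2.4429 = 37.38 mL/kg/min

37.38 mL/kg/min


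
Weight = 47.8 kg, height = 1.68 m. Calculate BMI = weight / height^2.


height^2 = 1.68^2 = 2.8224
BMI = 47.8 / 2.8224 = 16.94 kg/m^2

16.94 kg/m^2


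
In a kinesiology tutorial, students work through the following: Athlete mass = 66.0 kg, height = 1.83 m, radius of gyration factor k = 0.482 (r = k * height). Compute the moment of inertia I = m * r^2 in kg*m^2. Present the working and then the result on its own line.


r = k * height = 0.482 * 1.83 = 0.88206 m
r^2 = 0.88206^2 = 0.77803
I = 66.0 * 0.77803 = 51.35 kg*m^2

51.35 kg*m^2


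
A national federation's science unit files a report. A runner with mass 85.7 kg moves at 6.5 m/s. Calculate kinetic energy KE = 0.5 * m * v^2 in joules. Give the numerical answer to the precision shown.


v^2 = 6.5^2 = 42.25
KE = 0.5 * 85.7 * 42.25
= 1810.41 J

1810.41 J


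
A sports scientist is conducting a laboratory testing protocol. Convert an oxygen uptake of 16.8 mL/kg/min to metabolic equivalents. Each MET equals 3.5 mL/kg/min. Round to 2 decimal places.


One MET = 3.5 mL/kg/min
Number of METs = 16.8 / 3.5
= 4.8 METs

4.8 METs


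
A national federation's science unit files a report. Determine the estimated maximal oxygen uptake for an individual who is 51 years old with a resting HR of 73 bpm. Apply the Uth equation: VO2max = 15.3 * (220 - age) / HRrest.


HRmax = 220 - 51 = 169
VO2max = 15.3 * (169 / 73)
= 15.3 * 2.3151
= 35.42 mL/kg/min

35.42 mL/kg/min


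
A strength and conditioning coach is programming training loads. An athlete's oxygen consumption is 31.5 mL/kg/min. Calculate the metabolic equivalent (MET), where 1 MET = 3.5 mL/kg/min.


MET = VO2 / 3.5
= 31.5 / 3.5
= 9.0 METs

9.0 METs


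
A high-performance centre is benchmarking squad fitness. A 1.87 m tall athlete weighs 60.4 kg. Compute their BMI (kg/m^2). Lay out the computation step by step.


height^2 = 3.4969 m^2
BMI = 60.4 / 3.4969 = 17.27 kg/m^2

17.27 kg/m^2


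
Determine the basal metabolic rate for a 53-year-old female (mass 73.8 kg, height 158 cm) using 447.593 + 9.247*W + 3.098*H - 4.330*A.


BMR = 447.593 + 9.247*73.8 + 3.098*158 - 4.330*53
= 1390.02 kcal/day

1390.02 kcal/day


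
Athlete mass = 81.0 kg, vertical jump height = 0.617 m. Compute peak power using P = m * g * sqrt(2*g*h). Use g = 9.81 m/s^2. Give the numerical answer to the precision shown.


sqrt(2 * 9.81 * 0.617) = sqrt(12.10554) = 3.479302 m/s
P = 81.0 * 9.81 * 3.479302
= 2764.69 W

2764.69 W


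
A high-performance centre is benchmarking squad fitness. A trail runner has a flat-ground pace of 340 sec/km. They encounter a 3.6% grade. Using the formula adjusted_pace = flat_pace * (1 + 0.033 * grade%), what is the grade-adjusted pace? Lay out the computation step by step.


Grade factor = 1 + 0.033 * 3.6 = 1.1188
Adjusted = 340 * 1.1188 = 380.39 sec/km

380.39 s/km


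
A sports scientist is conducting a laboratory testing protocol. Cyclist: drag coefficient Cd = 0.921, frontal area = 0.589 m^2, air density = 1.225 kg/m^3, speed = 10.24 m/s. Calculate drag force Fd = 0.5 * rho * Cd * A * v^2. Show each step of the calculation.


v^2 = 10.24^2 = 104.8576
Fd = 0.5 * 1.225 * 0.921 * 0.589 * 104.8576
= 34.84 N

34.84 N


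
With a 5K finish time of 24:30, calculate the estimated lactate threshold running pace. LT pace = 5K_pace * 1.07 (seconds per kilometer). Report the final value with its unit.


Race duration = 1470 s for 5 km
Average pace = 1470 / 5 = 294.0 s/km
LT pace = 294.0 * 1.07
= 314.58 s/km

314.58 s/km


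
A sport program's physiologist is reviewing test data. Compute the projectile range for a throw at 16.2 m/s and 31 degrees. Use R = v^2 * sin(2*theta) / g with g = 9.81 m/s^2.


Two times the angle = 62 degrees
sin(62) = 0.882948
R = 262.44 * 0.882948 / 9.81 = 23.621 m

23.621 m


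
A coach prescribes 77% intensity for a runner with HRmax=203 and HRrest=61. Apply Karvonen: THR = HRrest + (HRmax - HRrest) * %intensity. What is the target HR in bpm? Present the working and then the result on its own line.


Heart rate reserve = 203 - 61 = 142
Intensity fraction = 77 / 100 = 0.77
THR = 61 + 142 * 0.77 = 170.34 bpm

170.34 bpm


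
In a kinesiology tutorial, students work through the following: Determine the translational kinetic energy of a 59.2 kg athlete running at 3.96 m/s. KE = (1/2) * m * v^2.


KE = 0.5 * m * v^2
= 0.5 * 59.2 * 3.96^2
= 0.5 * 59.2 * 15.6816
= 464.18 J

464.18 J


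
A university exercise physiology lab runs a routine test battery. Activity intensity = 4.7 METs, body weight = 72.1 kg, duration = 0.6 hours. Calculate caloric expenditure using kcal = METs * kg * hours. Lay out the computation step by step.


kcal = 4.7 * 72.1 * 0.6
= 338.87 * 0.6
= 203.32 kcal

203.32 kcal


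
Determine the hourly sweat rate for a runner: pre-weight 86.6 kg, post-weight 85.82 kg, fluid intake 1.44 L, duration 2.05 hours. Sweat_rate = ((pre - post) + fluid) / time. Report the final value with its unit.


Mass lost = 86.6 - 85.82 = 0.78 kg
Add fluid consumed: 0.78 + 1.44 = 2.22 L total sweat
Sweat rate = 2.22 / 2.05 = 1.083 L/h

1.083 L/h


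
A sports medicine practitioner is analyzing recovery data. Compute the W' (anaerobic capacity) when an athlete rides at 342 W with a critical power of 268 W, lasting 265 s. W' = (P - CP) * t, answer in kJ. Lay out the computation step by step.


Above-CP power = 74 W
Duration = 265 s
W' = 74 * 265 = 19610 J
Convert: 19610 / 1000 = 19.61 kJ

19.61 kJ


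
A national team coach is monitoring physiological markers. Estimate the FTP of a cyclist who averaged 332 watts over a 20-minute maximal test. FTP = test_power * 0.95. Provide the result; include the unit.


FTP = 332 * 0.95 = 315.4 W

315.4 W


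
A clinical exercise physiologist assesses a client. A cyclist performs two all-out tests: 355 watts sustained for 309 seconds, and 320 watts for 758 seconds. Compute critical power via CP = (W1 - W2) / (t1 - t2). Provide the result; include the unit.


W1 = P1 * t1 = 355 * 309 = 109695 J
W2 = P2 * t2 = 320 * 758 = 242560 J
CP = (109695 - 242560) / (309 - 758)
= 295.91 W

295.91 W


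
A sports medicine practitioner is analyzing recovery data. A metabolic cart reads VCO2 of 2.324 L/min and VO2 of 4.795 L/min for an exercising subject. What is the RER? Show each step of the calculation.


RER = VCO2 / VO2 = 2.324 / 4.795 = 0.4847

0.4847


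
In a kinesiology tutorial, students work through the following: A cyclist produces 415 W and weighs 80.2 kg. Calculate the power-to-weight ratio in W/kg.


P/W = power / mass
= 415 / 80.2
= 5.175 W/kg

5.175 W/kg


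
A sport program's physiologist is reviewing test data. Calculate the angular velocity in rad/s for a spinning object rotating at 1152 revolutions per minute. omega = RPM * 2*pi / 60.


omega = RPM * 2*pi / 60
= 1152 * 6.28318531 / 60
= 120.637 rad/s

120.637 rad/s


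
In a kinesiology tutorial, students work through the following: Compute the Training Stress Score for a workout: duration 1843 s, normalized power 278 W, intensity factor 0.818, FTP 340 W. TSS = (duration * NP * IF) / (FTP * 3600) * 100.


Product = 1843 * 278 * 0.818 = 419105.572
Base = 340 * 3600 = 1224000
TSS = 419105.572 / 1224000 * 100 = 34.24

34.24 TSS


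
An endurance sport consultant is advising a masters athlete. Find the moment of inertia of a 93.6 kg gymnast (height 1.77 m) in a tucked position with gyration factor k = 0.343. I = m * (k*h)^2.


Radius of gyration = 0.343 * 1.77 = 0.60711 m
I = 93.6 * 0.60711^2
= 93.6 * 0.368583
= 34.499 kg*m^2

34.499 kg*m^2


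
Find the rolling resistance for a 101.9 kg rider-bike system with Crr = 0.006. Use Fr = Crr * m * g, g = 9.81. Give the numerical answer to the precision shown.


m * g = 101.9 * 9.81 = 999.639 N
Fr = 0.006 * 999.639 = 5.998 N

5.998 N


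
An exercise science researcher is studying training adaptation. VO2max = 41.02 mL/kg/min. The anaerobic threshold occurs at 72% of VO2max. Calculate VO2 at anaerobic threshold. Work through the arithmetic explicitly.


AT fraction = 72 / 100 = 0.72
AT VO2 = 41.02 * 0.72
= 29.53 mL/kg/min

29.53 mL/kg/min


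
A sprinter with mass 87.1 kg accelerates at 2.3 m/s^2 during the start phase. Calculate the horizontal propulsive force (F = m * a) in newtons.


F = m * a
= 87.1 * 2.3
= 200.33 N

200.33 N


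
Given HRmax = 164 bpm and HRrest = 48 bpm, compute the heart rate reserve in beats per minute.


Heart rate reserve = maximum HR minus resting HR
HRR = 164 - 48 = 116 bpm

116 bpm


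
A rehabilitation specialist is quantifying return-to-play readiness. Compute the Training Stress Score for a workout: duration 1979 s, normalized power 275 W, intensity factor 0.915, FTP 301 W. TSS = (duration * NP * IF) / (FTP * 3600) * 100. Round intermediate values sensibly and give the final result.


Product = 1979 * 275 * 0.915 = 497965.875
Base = 301 * 3600 = 1083600
TSS = 497965.875 / 1083600 * 100 = 45.95

45.95 TSS


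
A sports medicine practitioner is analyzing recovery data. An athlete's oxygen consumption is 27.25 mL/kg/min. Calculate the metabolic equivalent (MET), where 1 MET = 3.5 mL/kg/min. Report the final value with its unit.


MET = VO2 / 3.5
= 27.25 / 3.5
= 7.79 METs

7.79 METs


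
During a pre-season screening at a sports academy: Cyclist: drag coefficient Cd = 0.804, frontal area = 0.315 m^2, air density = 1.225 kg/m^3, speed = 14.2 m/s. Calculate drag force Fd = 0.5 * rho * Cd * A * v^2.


v^2 = 14.2^2 = 201.64
Fd = 0.5 * 1.225 * 0.804 * 0.315 * 201.64
= 31.279 N

31.279 N


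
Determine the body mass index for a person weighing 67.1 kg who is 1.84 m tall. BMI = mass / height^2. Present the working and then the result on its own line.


BMI = mass / height^2
= 67.1 / 1.84^2
= 67.1 / 3.3856
= 19.82 kg/m^2

19.82 kg/m^2


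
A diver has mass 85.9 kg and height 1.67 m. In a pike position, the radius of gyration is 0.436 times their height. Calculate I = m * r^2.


r = 0.436 * 1.67 = 0.72812 m
I = m * r^2 = 85.9 * 0.530159 = 45.541 kg*m^2

45.541 kg*m^2


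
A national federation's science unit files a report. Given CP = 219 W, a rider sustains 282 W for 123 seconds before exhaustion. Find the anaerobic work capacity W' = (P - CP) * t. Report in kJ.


Excess power = 282 - 219 = 63 W
Work above CP = 63 * 123 = 7749 J
W' = 7.749 kJ

7.749 kJ


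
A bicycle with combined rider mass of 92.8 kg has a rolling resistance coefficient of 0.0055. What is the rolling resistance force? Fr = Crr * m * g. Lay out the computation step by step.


Fr = 0.0055 * 92.8 * 9.81
= 0.5104 * 9.81
= 5.007 N

5.007 N


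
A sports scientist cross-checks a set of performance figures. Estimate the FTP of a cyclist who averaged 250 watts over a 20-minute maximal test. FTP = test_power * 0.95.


FTP = 250 * 0.95 = 237.5 W

237.5 W


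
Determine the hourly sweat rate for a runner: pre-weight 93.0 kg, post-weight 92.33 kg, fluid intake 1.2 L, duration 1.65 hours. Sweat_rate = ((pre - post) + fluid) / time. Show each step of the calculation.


Mass lost = 93.0 - 92.33 = 0.67 kg
Add fluid consumed: 0.67 + 1.2 = 1.87 L total sweat
Sweat rate = 1.87 / 1.65 = 1.133 L/h

1.133 L/h


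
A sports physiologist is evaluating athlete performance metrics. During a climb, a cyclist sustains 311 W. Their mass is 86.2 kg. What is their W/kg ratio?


Power-to-weight = 311 W / 86.2 kg
= 3.608 W/kg

3.608 W/kg


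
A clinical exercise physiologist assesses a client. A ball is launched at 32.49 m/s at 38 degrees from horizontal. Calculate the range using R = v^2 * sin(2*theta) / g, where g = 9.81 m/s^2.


sin(2 * 38) = sin(76) = 0.970296
v^2 = 32.49^2 = 1055.6001
R = 1055.6001 * 0.970296 / 9.81
= 104.408 m

104.408 m


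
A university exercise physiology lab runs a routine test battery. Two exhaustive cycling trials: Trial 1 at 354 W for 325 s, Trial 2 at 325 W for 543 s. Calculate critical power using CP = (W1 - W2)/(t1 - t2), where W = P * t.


W1 = 354 * 325 = 115050 J
W2 = 325 * 543 = 176475 J
CP = (115050 - 176475) / (325 - 543)
= -61425 / -218
= 281.77 W

281.77 W


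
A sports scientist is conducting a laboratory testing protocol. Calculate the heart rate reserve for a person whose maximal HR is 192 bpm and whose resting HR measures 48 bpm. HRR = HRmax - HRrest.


HRmax = 192 bpm
HRrest = 48 bpm
HRR = 192 - 48 = 144 bpm

144 bpm


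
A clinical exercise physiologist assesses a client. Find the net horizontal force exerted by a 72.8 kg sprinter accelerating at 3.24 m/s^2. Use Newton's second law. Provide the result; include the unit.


Newton's second law: F = m * a
F = 72.8 * 3.24 = 235.87 N

235.87 N


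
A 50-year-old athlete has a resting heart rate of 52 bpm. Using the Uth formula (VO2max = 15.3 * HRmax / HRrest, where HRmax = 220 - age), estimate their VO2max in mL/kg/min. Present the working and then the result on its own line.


HRmax = 220 - 50 = 170 bpm
Ratio = HRmax / HRrest = 170 / 52 = 3.2692
VO2max = 15.3 * 3.2692 = 50.02 mL/kg/min

50.02 mL/kg/min


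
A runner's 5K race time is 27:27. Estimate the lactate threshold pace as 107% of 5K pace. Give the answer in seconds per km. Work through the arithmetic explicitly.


Total race time = 27*60 + 27 = 1647 seconds
5K pace = 1647 / 5 = 329.4 sec/km
LT pace = 329.4 * 1.07 = 352.46 sec/km

352.46 s/km


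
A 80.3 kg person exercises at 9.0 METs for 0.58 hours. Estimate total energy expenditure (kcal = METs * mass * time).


Energy = METs * mass(kg) * time(h)
= 9.0 * 80.3 * 0.58
= 419.17 kcal

419.17 kcal


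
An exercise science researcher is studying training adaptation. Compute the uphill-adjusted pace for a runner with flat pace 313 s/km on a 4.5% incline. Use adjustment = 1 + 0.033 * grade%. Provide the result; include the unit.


Adjustment factor = 1 + 0.033 * 4.5 = 1.1485
Grade-adjusted pace = 313 * 1.1485 = 359.48 s/km

359.48 s/km


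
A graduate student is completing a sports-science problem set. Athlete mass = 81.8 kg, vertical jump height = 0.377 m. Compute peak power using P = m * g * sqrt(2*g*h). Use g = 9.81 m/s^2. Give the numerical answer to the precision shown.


sqrt(2 * 9.81 * 0.377) = sqrt(7.39674) = 2.719695 m/s
P = 81.8 * 9.81 * 2.719695
= 2182.44 W

2182.44 W


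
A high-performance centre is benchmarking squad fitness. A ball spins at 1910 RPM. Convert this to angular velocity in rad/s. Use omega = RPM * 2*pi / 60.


omega = 1910 * 2 * pi / 60
= 1910 * 6.28318531 / 60
= 12000.884 / 60
= 200.015 rad/s

200.015 rad/s


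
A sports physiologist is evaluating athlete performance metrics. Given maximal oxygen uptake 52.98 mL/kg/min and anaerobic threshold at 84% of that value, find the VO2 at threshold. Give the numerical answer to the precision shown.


Percentage as decimal = 0.84
VO2 at AT = 52.98 * 0.84 = 44.5 mL/kg/min

44.5 mL/kg/min


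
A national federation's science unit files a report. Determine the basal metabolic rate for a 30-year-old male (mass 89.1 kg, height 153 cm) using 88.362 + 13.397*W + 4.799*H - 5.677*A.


BMR = 88.362 + 13.397*89.1 + 4.799*153 - 5.677*30
= 1845.97 kcal/day

1845.97 kcal/day


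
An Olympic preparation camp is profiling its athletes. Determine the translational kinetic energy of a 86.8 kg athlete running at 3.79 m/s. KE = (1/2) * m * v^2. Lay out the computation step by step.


KE = 0.5 * m * v^2
= 0.5 * 86.8 * 3.79^2
= 0.5 * 86.8 * 14.3641
= 623.4 J

623.4 J


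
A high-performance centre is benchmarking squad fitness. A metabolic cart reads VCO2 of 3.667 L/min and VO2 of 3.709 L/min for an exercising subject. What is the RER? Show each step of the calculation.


RER = VCO2 / VO2 = 3.667 / 3.709 = 0.9887

0.9887


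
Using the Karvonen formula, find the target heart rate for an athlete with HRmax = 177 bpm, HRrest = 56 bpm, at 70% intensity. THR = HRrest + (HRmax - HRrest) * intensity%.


HRR = 177 - 56 = 121
THR = 56 + 121 * 0.7
= 56 + 84.7
= 140.7 bpm

140.7 bpm


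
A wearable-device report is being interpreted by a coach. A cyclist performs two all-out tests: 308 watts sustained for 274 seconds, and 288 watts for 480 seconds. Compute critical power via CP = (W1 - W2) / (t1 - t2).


W1 = P1 * t1 = 308 * 274 = 84392 J
W2 = P2 * t2 = 288 * 480 = 138240 J
CP = (84392 - 138240) / (274 - 480)
= 261.4 W

261.4 W


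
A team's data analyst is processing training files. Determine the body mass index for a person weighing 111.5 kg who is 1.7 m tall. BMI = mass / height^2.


BMI = mass / height^2
= 111.5 / 1.7^2
= 111.5 / 2.89
= 38.58 kg/m^2

38.58 kg/m^2


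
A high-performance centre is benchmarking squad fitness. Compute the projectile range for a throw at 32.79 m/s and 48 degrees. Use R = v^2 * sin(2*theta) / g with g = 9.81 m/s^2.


Two times the angle = 96 degrees
sin(96) = 0.994522
R = 1075.1841 * 0.994522 / 9.81 = 109.0 m

109.0 m


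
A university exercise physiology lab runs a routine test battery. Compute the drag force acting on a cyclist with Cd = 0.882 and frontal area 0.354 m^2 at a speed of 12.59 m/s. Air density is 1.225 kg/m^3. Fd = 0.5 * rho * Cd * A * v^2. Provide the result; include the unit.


Step 1: v^2 = 158.5081
Step 2: Fd = 0.5 * 1.225 * 0.882 * 0.354 * 158.5081
= 30.313 N

30.313 N


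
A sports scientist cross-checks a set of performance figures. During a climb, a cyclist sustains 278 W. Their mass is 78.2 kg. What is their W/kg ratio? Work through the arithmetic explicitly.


Power-to-weight = 278 W / 78.2 kg
= 3.555 W/kg

3.555 W/kg


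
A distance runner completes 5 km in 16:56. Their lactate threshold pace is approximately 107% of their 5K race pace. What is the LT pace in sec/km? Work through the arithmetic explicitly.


Convert to seconds: 16 min 56 s = 1016 s
Pace per km = 1016 / 5 = 203.2 s/km
LT pace = 203.2 * 1.07 = 217.42 s/km

217.42 s/km


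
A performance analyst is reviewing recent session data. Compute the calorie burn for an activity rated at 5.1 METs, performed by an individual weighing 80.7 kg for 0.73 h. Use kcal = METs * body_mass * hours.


Product of METs and mass = 5.1 * 80.7 = 411.57
Total kcal = 411.57 * 0.73 = 300.45 kcal

300.45 kcal


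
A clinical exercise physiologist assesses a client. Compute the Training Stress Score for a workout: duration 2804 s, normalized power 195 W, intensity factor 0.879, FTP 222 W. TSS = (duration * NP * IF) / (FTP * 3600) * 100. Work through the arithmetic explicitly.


Product = 2804 * 195 * 0.879 = 480619.62
Base = 222 * 3600 = 799200
TSS = 480619.62 / 799200 * 100 = 60.14

60.14 TSS


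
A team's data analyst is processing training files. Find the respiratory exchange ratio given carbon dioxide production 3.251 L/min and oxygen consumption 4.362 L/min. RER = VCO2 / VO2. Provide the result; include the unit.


VCO2 = 3.251 L/min
VO2 = 4.362 L/min
RER = 3.251 / 4.362 = 0.7453

0.7453


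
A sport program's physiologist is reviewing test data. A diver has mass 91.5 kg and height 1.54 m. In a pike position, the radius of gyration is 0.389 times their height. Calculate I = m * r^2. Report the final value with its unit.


r = 0.389 * 1.54 = 0.59906 m
I = m * r^2 = 91.5 * 0.358873 = 32.837 kg*m^2

32.837 kg*m^2


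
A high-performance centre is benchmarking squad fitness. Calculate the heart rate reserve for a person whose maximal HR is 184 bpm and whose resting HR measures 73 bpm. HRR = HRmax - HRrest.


HRmax = 184 bpm
HRrest = 73 bpm
HRR = 184 - 73 = 111 bpm

111 bpm


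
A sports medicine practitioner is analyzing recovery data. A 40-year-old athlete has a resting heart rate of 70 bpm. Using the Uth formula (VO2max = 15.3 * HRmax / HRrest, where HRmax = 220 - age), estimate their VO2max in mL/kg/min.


HRmax = 220 - 40 = 180 bpm
Ratio = HRmax / HRrest = 180 / 70 = 2.5714
VO2max = 15.3 * 2.5714 = 39.34 mL/kg/min

39.34 mL/kg/min


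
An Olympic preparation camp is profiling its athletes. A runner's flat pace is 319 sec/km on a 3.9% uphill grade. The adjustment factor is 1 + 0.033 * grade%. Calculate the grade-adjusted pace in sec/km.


Factor = 1 + 0.033 * 3.9 = 1.1287
Adjusted pace = 319 * 1.1287
= 360.06 sec/km

360.06 s/km


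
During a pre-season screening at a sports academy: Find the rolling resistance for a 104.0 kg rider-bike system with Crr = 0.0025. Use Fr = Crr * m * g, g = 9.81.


m * g = 104.0 * 9.81 = 1020.24 N
Fr = 0.0025 * 1020.24 = 2.551 N

2.551 N


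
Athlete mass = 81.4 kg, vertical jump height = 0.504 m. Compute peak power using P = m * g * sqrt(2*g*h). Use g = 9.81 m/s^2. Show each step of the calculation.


sqrt(2 * 9.81 * 0.504) = sqrt(9.88848) = 3.144595 m/s
P = 81.4 * 9.81 * 3.144595
= 2511.07 W

2511.07 W


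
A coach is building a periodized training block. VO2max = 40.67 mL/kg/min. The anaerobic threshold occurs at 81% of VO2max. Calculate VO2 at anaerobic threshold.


AT fraction = 81 / 100 = 0.81
AT VO2 = 40.67 * 0.81
= 32.94 mL/kg/min

32.94 mL/kg/min


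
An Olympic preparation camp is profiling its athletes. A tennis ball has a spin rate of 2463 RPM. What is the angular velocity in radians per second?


Convert RPM to rad/s: multiply by 2*pi and divide by 60
omega = 2463 * 2 * pi / 60
= 257.925 rad/s

257.925 rad/s


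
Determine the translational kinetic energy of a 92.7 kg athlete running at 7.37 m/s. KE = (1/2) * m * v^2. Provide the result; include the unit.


KE = 0.5 * m * v^2
= 0.5 * 92.7 * 7.37^2
= 0.5 * 92.7 * 54.3169
= 2517.59 J

2517.59 J


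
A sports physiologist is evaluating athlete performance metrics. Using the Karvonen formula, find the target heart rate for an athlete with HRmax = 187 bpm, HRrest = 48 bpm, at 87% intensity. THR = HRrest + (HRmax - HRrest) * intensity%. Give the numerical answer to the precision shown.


HRR = 187 - 48 = 139
THR = 48 + 139 * 0.87
= 48 + 120.93
= 168.93 bpm

168.93 bpm


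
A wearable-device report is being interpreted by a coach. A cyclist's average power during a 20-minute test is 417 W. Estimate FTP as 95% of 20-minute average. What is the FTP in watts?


FTP = 20-min power * 0.95
= 417 * 0.95
= 396.15 W

396.15 W


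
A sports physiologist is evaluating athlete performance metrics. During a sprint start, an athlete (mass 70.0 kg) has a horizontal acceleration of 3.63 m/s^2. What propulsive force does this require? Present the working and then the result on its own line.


Propulsive force = mass * acceleration
= 70.0 kg * 3.63 m/s^2
= 254.1 N

254.1 N


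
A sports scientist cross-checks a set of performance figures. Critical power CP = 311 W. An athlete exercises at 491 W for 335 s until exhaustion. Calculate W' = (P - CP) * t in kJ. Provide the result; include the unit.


P - CP = 491 - 311 = 180 W
W' = 180 * 335 = 60300 J
= 60300 / 1000 = 60.3 kJ

60.3 kJ
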